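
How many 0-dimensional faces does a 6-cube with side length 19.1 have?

Number of 0-faces = C(6,0) · 2^(6-0) = 1 · 64 = 64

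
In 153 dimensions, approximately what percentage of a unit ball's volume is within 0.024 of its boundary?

1 - (1-0.024)^153 ≈ 0.975688 ≈ 97.57%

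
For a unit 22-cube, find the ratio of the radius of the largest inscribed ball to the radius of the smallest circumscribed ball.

r_in = 1/2 (half the side); r_out = 1√22/2 (half the diagonal). Ratio = 1/√22 ≈ 0.213201.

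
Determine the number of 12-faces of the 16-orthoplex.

An n-cross-polytope has 2^(k+1)·C(n,k+1) k-faces. Here 2^13·C(16,13) = 8192·560 = 4587520.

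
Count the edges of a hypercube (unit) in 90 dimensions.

Number of 1-faces = C(90,1)·2^(90-1) = 90·618970019642690137449562112 = 55707301767842112370460590080.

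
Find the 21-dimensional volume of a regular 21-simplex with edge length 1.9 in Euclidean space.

Volume = 1.9^21 · √(22/2^21) / 21! ≈ 4.5277e-17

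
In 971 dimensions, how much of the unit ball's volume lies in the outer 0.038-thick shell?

V(inner)/V(outer) = ((1-0.038)/1)^971 ≈ 4.603e-17, so the shell fraction is 1 - 4.603e-17.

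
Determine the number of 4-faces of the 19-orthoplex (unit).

Each 4-face is the convex hull of 5 vertices, one chosen as ±e_i from each of 5 distinct axes: 2^5·C(19,5) = 372096.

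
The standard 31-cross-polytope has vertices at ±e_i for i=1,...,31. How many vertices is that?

The 31-dimensional cross-polytope has 2n = 2·31 = 62 vertices.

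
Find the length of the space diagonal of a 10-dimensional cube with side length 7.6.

Diagonal = √10 · 7.6 ≈ 24.0333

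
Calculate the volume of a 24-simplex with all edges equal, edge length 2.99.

V = (2.99^24 / 24!) · √((24+1) / 2^24) ≈ 5.12877e-16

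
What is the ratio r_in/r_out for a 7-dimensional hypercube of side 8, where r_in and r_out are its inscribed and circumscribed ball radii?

Ratio = (s/2)/(s√7/2) = 7^(-1/2) ≈ 0.377964.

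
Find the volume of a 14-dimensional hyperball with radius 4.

V = 16777216·π^7/315 ≈ 1.60864e+08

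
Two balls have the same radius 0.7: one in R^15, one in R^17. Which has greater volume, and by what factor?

V_15(0.7) ≈ 0.00181093, V_17(0.7) ≈ 0.000327965. The 15-ball is larger by a factor of 5.522.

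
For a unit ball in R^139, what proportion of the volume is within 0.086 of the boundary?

V(inner)/V(outer) = ((1-0.086)/1)^139 ≈ 3.728e-06, so the shell fraction is 0.9999962716.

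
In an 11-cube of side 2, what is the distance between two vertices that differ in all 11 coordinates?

Diagonal = √11 · 2 ≈ 6.63325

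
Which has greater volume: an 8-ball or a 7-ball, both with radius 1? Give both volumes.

V_8(1) ≈ 4.05871. V_7(1) ≈ 4.72477. The 7-ball is larger.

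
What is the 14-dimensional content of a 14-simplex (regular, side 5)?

For a regular n-simplex with edge a, V = (a^n / n!)·√((n+1)/2^n). With a=5, n=14: V ≈ 0.0021184.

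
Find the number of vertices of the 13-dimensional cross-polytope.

An n-cross-polytope has 2n vertices; here n = 13, giving 26.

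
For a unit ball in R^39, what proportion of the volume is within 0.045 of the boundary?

1 - (1-0.045)^39 ≈ 0.833991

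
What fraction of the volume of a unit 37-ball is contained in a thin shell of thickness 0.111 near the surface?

Shell fraction = 1 - (1-0.111)^37 ≈ 0.987136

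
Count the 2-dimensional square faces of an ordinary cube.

An n-cube has C(n,k)·2^(n-k) k-faces. Here C(3,2)·2^1 = 3·2 = 6.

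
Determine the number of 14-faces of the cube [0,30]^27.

f_14(27-cube) = (27 choose 14) · 2^13 = 164317593600.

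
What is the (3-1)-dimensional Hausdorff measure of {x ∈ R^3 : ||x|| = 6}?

|∂B_3(6)| = 4πr² = 4π·(6)² ≈ 452.389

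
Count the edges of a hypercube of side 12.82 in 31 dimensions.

An n-cube has n·2^(n-1) edges. With n = 31: 31·1073741824 = 33285996544.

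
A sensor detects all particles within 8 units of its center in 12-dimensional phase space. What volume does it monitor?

The n-ball volume is π^(n/2)·r^n/Γ(n/2+1). With n=12, r=8: V = 4294967296·π^6/45 ≈ 9.17586e+10.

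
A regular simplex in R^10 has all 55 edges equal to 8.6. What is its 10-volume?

Volume = 8.6^10 · √(11/2^10) / 10! ≈ 63.2074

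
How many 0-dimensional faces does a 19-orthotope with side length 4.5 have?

f_0(19-cube) = (19 choose 0) · 2^19 = 524288.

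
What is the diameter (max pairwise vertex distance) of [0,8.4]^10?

The space diagonal of an n-cube of side s is s√n. Here 8.4·√10 ≈ 26.5631.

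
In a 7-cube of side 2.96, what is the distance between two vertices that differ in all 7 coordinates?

The space diagonal of an n-cube of side s is s√n. Here 2.96·√7 ≈ 7.83142.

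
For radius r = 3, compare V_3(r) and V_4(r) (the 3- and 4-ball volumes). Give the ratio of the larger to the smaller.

V_3(3) ≈ 113.097, V_4(3) ≈ 399.719. The 4-ball is larger by a factor of 3.534.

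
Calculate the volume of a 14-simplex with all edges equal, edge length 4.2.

V = (4.2^14 / 14!) · √((14+1) / 2^14) ≈ 0.000184466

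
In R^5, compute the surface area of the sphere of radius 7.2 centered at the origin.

S_5(7.2) = 2·π^(5/2)·(7.2)^4 / Γ(5/2) ≈ 70729.2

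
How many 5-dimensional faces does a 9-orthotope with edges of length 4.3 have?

An n-cube has C(n,k)·2^(n-k) k-faces. Here C(9,5)·2^4 = 126·16 = 2016.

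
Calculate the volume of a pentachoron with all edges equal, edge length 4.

V_4 = √(5) · 4^4 / (4! · 2^(4/2)) ≈ 5.96285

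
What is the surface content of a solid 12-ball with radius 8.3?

The surface area of an n-ball is 2π^(n/2) r^(n-1) / Γ(n/2). For n=12, r=8.3: 2.06351e+11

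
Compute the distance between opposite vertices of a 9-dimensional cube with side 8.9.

The space diagonal of an n-cube of side s is s√n. Here 8.9·√9 = 26.7.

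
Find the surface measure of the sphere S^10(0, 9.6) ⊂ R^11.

The surface area of an n-ball is 2π^(n/2) r^(n-1) / Γ(n/2). For n=11, r=9.6: 1.37788e+11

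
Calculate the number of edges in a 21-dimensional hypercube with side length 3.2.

The 21-cube has n·2^(n-1) = 21·2^20 = 21·1048576 = 22020096 edges.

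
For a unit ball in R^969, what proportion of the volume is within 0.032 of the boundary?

V(inner)/V(outer) = ((1-0.032)/1)^969 ≈ 2.057e-14, so the shell fraction is 1 - 2.057e-14.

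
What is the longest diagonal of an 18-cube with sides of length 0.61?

d = √(0.61² + 0.61² + ... + 0.61²) [18 terms] = √(18·0.61²) = 0.61√18 ≈ 2.58801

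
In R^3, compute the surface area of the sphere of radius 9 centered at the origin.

|∂B_3(9)| = 4πr² = 4π·(9)² ≈ 1017.88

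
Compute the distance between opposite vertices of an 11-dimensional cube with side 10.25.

Diagonal = √11 · 10.25 ≈ 33.9954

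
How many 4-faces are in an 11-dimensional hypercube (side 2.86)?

Number of 4-faces = C(11,4) · 2^(11-4) = 330 · 128 = 42240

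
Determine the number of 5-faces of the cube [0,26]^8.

Choose 5 of 8 axes to span the face (C(8,5) = 56 ways), then fix each of the remaining 3 coordinates at one of its two extreme values (2^3 = 8 ways): 56·8 = 448.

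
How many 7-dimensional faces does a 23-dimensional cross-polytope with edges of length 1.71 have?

Number of 7-faces = 2^(7+1) · C(23,7+1) = 256 · 490314 = 125520384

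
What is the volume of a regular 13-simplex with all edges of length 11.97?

For a regular n-simplex with edge a, V = (a^n / n!)·√((n+1)/2^n). With a=11.97, n=13: V ≈ 687.563.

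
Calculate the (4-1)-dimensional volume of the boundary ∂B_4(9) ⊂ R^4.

S_4(9) = 2·π^(4/2)·(9)^3 / Γ(4/2) = 1458·π^2 ≈ 14389.9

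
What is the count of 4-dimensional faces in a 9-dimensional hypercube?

Number of 4-faces = C(9,4) · 2^(9-4) = 126 · 32 = 4032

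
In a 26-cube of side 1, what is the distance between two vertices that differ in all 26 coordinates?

||(1,1,...,1)|| = √(26)·1 ≈ 5.09902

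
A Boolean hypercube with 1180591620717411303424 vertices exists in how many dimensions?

n = log_2(1180591620717411303424) = 70.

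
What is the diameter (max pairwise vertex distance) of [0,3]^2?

Diagonal = √2 · 3 ≈ 4.24264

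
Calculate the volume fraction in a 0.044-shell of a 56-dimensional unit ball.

1 - (1-0.044)^56 ≈ 0.919529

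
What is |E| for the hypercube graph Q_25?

Each of the 2^25 = 33554432 vertices has degree 25; total edges = 25·2^25/2 = 419430400.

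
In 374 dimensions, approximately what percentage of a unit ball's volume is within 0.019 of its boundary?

1 - (1-0.019)^374 ≈ 0.999234 ≈ 99.92%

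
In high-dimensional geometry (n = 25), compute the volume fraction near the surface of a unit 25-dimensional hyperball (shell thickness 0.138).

1 - (1-0.138)^25 ≈ 0.975584 ≈ 97.56%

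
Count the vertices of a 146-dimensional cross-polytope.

The 146-dimensional cross-polytope has 2n = 2·146 = 292 vertices.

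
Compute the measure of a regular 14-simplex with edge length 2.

V_14 = √(15) · 2^14 / (14! · 2^(14/2)) ≈ 5.68653e-09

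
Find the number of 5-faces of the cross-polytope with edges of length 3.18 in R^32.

Number of 5-faces = 2^(5+1) · C(32,5+1) = 64 · 906192 = 57996288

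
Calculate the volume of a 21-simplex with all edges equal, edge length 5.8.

For a regular n-simplex with edge a, V = (a^n / n!)·√((n+1)/2^n). With a=5.8, n=21: V ≈ 6.82402e-07.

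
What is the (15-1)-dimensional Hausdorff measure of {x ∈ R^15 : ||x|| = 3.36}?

|∂B_15(3.36)| ≈ 1.33743e+08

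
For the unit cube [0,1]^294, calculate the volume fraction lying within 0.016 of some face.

The inner cube has side 1-2·0.016 = 0.968 and volume (0.968)^294 ≈ 7.036e-05, so the shell holds 0.99993 of the volume.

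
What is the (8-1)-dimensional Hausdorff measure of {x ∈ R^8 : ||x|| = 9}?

S = n·V_n(r)/r = 8·V_8(9)/9 (volume-to-surface relation), giving 1594323·π^4 ≈ 1.55302e+08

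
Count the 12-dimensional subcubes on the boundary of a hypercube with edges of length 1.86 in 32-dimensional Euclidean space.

Number of 12-faces = C(32,12) · 2^(32-12) = 225792840 · 1048576 = 236760952995840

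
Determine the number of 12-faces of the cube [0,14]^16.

An n-cube has C(n,k)·2^(n-k) k-faces. Here C(16,12)·2^4 = 1820·16 = 29120.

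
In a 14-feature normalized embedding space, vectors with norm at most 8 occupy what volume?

Volume = π^{14/2}·(8)^14/Γ(8) = 274877906944·π^7/315 ≈ 2.63559e+12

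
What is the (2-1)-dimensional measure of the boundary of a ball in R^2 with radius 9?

S_2(9) = 2·π^(2/2)·(9)^1 / Γ(2/2) = 2πr = 2π·9 ≈ 56.5487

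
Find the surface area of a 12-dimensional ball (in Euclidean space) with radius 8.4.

|∂B_12(8.4)| ≈ 2.35407e+11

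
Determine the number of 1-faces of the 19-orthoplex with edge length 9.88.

An n-cross-polytope has 2^(k+1)·C(n,k+1) k-faces. Here 2^2·C(19,2) = 4·171 = 684.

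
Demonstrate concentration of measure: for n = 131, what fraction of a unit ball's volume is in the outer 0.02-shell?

1 - (1-0.02)^131 ≈ 0.929105 ≈ 92.91%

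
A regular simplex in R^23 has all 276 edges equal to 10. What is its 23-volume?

V_23 = √(24) · 10^23 / (23! · 2^(23/2)) ≈ 0.00654284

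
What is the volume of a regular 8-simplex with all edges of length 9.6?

V = (9.6^8 / 8!) · √((8+1) / 2^8) ≈ 335.468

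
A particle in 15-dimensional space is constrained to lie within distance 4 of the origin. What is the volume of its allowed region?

V_15(4) = π^(15/2) · (4)^15 / Γ(15/2 + 1) = 274877906944·π^7/2027025 ≈ 4.09572e+08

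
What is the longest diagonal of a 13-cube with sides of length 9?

||(9,9,...,9)|| = √(13)·9 ≈ 32.45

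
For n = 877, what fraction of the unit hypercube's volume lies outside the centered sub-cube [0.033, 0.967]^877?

Shell fraction = 1 - (1-0.066)^877 ≈ 1 - 9.868e-27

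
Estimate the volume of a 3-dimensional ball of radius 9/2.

V = 243·π/2 ≈ 381.704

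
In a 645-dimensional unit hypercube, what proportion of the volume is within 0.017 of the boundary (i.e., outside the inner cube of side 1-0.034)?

Shell fraction = 1 - (1-0.034)^645 ≈ 1 - 2.043e-10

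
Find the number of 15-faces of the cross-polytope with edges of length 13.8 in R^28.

Number of 15-faces = 2^(15+1) · C(28,15+1) = 65536 · 30421755 = 1993720135680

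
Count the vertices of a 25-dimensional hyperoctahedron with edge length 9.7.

The 25-dimensional cross-polytope has 2n = 2·25 = 50 vertices.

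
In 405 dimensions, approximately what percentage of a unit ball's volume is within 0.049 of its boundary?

1 - (1-0.049)^405 ≈ 0.9999999985 ≈ (100 - 1.46e-07)%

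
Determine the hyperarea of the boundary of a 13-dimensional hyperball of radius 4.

S = n·V_n(r)/r = 13·V_13(4)/4 (volume-to-surface relation), giving 2147483648·π^6/10395 ≈ 1.98612e+08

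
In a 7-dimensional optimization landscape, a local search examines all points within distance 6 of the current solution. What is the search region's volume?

V = 1492992·π^3/35 ≈ 1.32263e+06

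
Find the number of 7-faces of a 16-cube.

f_7(16-cube) = (16 choose 7) · 2^9 = 5857280.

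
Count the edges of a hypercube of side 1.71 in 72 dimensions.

An n-cube has n·2^(n-1) edges. With n = 72: 72·2361183241434822606848 = 170005193383307227693056.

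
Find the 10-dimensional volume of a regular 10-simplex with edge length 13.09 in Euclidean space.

For a regular n-simplex with edge a, V = (a^n / n!)·√((n+1)/2^n). With a=13.09, n=10: V ≈ 4218.71.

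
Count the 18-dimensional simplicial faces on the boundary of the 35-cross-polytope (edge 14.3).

f_18(35-orthoplex) = 2^19 · (35 choose 19) = 2128572029337600.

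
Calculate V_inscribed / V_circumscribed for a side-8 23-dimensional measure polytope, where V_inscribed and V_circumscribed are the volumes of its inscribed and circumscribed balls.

V_in / V_out = (r_in/r_out)^23 = (1/√23)^23 = 23^(-23/2) ≈ 2.18842e-16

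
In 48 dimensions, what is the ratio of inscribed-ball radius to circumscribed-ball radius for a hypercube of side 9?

r_in = 9/2 (half the side); r_out = 9√48/2 (half the diagonal). Ratio = 1/√48 ≈ 0.144338.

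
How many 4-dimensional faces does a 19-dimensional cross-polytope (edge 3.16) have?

An n-cross-polytope has 2^(k+1)·C(n,k+1) k-faces. Here 2^5·C(19,5) = 32·11628 = 372096.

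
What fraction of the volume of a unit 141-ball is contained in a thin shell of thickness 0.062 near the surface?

V(inner)/V(outer) = ((1-0.062)/1)^141 ≈ 0.0001204, so the shell fraction is 0.99988.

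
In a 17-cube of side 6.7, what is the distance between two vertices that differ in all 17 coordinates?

Diagonal = √17 · 6.7 ≈ 27.6248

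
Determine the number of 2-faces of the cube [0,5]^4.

Number of 2-faces = C(4,2) · 2^(4-2) = 6 · 4 = 24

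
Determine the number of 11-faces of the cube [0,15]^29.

Number of 11-faces = C(29,11) · 2^(29-11) = 34597290 · 262144 = 9069471989760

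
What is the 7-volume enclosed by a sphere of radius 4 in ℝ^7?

V_7(4) = π^(7/2) · (4)^7 / Γ(7/2 + 1) = 262144·π^3/105 ≈ 77410.6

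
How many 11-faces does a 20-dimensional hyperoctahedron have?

An n-cross-polytope has 2^(k+1)·C(n,k+1) k-faces. Here 2^12·C(20,12) = 4096·125970 = 515973120.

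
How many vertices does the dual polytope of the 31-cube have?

The vertices are ±e_1, ..., ±e_31, so there are 2·31 = 62.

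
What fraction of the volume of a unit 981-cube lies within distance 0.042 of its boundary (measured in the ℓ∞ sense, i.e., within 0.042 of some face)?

The inner cube has side 1-2·0.042 = 0.916 and volume (0.916)^981 ≈ 4.164e-38, so the shell holds 1 - 4.164e-38 of the volume.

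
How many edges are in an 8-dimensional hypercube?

An n-cube has C(n,k)·2^(n-k) k-faces. Here C(8,1)·2^7 = 8·128 = 1024.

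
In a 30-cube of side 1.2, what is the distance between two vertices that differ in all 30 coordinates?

The space diagonal of an n-cube of side s is s√n. Here 1.2·√30 ≈ 6.57267.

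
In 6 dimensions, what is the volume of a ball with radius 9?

Volume = π^{6/2}·(9)^6/Γ(4) = 177147·π^3/2 ≈ 2.74633e+06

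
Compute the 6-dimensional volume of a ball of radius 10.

V_6(10) = π^(6/2) · (10)^6 / Γ(6/2 + 1) = 500000·π^3/3 ≈ 5.16771e+06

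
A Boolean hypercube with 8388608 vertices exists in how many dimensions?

The n-cube has 2^n vertices, and 8388608 = 2^23, so n = 23.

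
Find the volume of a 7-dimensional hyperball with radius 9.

V_7(9) = π^(7/2) · (9)^7 / Γ(7/2 + 1) = 25509168·π^3/35 ≈ 2.25984e+07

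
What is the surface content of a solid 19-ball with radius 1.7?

S_19(1.7) = 2·π^(19/2)·(1.7)^18 / Γ(19/2) ≈ 12457.2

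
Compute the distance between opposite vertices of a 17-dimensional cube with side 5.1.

The space diagonal of an n-cube of side s is s√n. Here 5.1·√17 ≈ 21.0278.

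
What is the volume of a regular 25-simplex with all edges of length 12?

V_25 = √(26) · 12^25 / (25! · 2^(25/2)) ≈ 0.0541374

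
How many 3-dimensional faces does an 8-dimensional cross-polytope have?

An n-cross-polytope has 2^(k+1)·C(n,k+1) k-faces. Here 2^4·C(8,4) = 16·70 = 1120.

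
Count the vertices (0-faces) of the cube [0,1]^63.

An n-cube has 2^n vertices; for n = 63 that is 2^63 = 9223372036854775808.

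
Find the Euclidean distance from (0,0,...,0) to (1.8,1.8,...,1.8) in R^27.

Diagonal = √27 · 1.8 ≈ 9.35307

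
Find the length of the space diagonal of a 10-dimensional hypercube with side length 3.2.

d = √(3.2² + 3.2² + ... + 3.2²) [10 terms] = √(10·3.2²) = 3.2√10 ≈ 10.1193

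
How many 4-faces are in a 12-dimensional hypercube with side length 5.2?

Number of 4-faces = C(12,4) · 2^(12-4) = 495 · 256 = 126720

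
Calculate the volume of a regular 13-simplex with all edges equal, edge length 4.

V_13 = √(14) · 4^13 / (13! · 2^(13/2)) ≈ 0.000445521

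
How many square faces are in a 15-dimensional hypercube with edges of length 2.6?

Choose 2 of 15 axes to span the face (C(15,2) = 105 ways), then fix each of the remaining 13 coordinates at one of its two extreme values (2^13 = 8192 ways): 105·8192 = 860160.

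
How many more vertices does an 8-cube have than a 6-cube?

The 8-cube has 2^8 = 256 vertices. The 6-cube has 2^6 = 64 vertices. Difference: 256 - 64 = 192.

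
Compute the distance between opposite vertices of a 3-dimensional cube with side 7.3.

The space diagonal of an n-cube of side s is s√n. Here 7.3·√3 ≈ 12.644.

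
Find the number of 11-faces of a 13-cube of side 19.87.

Number of 11-faces = C(13,11) · 2^(13-11) = 78 · 4 = 312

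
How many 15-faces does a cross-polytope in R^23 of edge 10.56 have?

An n-cross-polytope has 2^(k+1)·C(n,k+1) k-faces. Here 2^16·C(23,16) = 65536·245157 = 16066609152.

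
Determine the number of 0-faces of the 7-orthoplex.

f_0(7-orthoplex) = 2^1 · (7 choose 1) = 14.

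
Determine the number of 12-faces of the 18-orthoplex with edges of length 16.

Number of 12-faces = 2^(12+1) · C(18,12+1) = 8192 · 8568 = 70189056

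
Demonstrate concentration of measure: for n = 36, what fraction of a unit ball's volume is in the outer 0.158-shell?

1 - (1-0.158)^36 ≈ 0.997952 ≈ 99.80%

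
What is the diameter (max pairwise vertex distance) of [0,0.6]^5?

d = √(0.6² + 0.6² + ... + 0.6²) [5 terms] = √(5·0.6²) = 0.6√5 ≈ 1.34164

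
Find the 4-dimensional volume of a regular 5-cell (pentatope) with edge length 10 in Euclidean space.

For a regular n-simplex with edge a, V = (a^n / n!)·√((n+1)/2^n). With a=10, n=4: V ≈ 232.924.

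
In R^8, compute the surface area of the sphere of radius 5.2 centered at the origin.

The surface area of an n-ball is 2π^(n/2) r^(n-1) / Γ(n/2). For n=8, r=5.2: 3.33812e+06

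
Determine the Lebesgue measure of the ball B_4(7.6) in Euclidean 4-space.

Volume = π^{4/2}·(7.6)^4/Γ(3) ≈ 16463.6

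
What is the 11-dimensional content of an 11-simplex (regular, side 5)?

For a regular n-simplex with edge a, V = (a^n / n!)·√((n+1)/2^n). With a=5, n=11: V ≈ 0.0936354.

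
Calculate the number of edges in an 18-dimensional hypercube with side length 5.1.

Each of the 2^18 = 262144 vertices has degree 18; total edges = 18·2^18/2 = 2359296.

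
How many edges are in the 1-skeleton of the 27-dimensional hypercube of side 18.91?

Number of 1-faces = C(27,1)·2^(27-1) = 27·67108864 = 1811939328.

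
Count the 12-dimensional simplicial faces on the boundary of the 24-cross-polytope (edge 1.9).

f_12(24-orthoplex) = 2^13 · (24 choose 13) = 20448411648.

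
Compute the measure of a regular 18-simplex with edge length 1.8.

V_18 = √(19) · 1.8^18 / (18! · 2^(18/2)) ≈ 5.23204e-14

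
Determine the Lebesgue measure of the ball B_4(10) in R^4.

V_4(10) = π^(4/2) · (10)^4 / Γ(4/2 + 1) = 5000·π^2 ≈ 49348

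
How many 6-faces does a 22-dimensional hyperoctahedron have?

Number of 6-faces = 2^(6+1) · C(22,6+1) = 128 · 170544 = 21829632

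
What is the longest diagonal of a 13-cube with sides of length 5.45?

||(5.45,5.45,...,5.45)|| = √(13)·5.45 ≈ 19.6503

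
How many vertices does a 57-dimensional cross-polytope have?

Number of vertices = 2n = 114.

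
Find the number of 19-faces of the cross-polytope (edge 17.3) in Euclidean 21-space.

An n-cross-polytope has 2^(k+1)·C(n,k+1) k-faces. Here 2^20·C(21,20) = 1048576·21 = 22020096.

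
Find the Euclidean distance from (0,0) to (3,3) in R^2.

Diagonal = √2 · 3 ≈ 4.24264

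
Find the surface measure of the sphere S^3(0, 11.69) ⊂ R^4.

|∂B_4(11.69)| ≈ 31533.6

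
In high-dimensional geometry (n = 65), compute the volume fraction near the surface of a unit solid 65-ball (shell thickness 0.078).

1 - (1-0.078)^65 ≈ 0.994901 ≈ 99.49%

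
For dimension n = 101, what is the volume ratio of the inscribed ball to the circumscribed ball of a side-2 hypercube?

Volume scales as r^n, and r_in/r_out = 1/√101, giving (1/√101)^101 ≈ 6.05021e-102.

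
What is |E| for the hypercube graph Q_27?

Number of 1-faces = C(27,1)·2^(27-1) = 27·67108864 = 1811939328.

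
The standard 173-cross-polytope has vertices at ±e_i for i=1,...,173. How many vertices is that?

Number of vertices = 2n = 346.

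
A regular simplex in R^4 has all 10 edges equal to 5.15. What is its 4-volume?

Volume = 5.15^4 · √(5/2^4) / 4! ≈ 16.3849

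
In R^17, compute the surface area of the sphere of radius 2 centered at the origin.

S_17(2) = 2·π^(17/2)·(2)^16 / Γ(17/2) = 33554432·π^8/2027025 ≈ 157069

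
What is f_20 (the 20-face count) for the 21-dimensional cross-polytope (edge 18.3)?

Each 20-face is the convex hull of 21 vertices, one chosen as ±e_i from each of 21 distinct axes: 2^21·C(21,21) = 2097152.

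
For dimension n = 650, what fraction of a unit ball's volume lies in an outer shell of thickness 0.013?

1 - (1-0.013)^650 ≈ 0.999798 ≈ 99.9798%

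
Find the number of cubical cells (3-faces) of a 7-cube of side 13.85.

Number of 3-faces = C(7,3) · 2^(7-3) = 35 · 16 = 560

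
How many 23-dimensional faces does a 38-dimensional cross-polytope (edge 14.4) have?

f_23(38-orthoplex) = 2^24 · (38 choose 24) = 162228197759385600.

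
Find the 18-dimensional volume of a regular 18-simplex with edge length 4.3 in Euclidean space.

V_18 = √(19) · 4.3^18 / (18! · 2^(18/2)) ≈ 3.35891e-07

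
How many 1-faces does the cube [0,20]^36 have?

An n-cube has n·2^(n-1) edges. With n = 36: 36·34359738368 = 1236950581248.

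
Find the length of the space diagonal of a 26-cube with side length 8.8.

d = √(8.8² + 8.8² + ... + 8.8²) [26 terms] = √(26·8.8²) = 8.8√26 ≈ 44.8714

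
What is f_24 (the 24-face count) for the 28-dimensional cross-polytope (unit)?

Number of 24-faces = 2^(24+1) · C(28,24+1) = 33554432 · 3276 = 109924319232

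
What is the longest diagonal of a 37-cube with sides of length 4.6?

d = √(4.6² + 4.6² + ... + 4.6²) [37 terms] = √(37·4.6²) = 4.6√37 ≈ 27.9807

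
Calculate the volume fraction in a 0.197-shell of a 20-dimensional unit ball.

Shell fraction = 1 - (1-0.197)^20 ≈ 0.987575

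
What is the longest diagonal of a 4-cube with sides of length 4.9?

The space diagonal of an n-cube of side s is s√n. Here 4.9·√4 = 9.8.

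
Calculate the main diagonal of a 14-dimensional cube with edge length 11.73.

The space diagonal of an n-cube of side s is s√n. Here 11.73·√14 ≈ 43.8896.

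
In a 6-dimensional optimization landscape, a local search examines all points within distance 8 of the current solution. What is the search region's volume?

V_6(8) = π^(6/2) · (8)^6 / Γ(6/2 + 1) = 131072·π^3/3 ≈ 1.35468e+06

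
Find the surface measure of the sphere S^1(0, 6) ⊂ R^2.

S = n·V_n(r)/r = 2·V_2(6)/6 (volume-to-surface relation), giving 2πr = 2π·6 ≈ 37.6991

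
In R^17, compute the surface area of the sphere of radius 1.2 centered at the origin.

|∂B_17(1.2)| ≈ 44.3108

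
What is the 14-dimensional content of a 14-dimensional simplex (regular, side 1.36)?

V_14 = √(15) · 1.36^14 / (14! · 2^(14/2)) ≈ 2.57023e-11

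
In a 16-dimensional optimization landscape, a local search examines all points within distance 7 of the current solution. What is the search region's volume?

Volume = π^{16/2}·(7)^16/Γ(9) = 4747561509943·π^8/5760 ≈ 7.82073e+12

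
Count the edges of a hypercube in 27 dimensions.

An n-cube has n·2^(n-1) edges. With n = 27: 27·67108864 = 1811939328.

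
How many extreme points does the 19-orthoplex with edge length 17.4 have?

The 19-dimensional cross-polytope has 2n = 2·19 = 38 vertices.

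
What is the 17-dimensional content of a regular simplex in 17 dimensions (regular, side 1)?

Volume = 1^17 · √(18/2^17) / 17! ≈ 3.29468e-17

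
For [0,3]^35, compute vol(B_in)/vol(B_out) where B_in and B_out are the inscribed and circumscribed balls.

The radii are 3/2 and 3√35/2, so the volume ratio is (1/√35)^35 = 35^{-35/2} ≈ 9.52378e-28.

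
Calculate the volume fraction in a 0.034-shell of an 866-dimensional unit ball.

1 - (1-0.034)^866 ≈ 1 - 9.777e-14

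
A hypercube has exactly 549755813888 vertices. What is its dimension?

The n-cube has 2^n vertices, and 549755813888 = 2^39, so n = 39.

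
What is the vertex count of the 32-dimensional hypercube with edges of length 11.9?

The 32-cube has 2^32 = 4294967296 vertices.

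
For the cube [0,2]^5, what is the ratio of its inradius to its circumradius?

Ratio = (s/2)/(s√5/2) = 5^(-1/2) ≈ 0.447214.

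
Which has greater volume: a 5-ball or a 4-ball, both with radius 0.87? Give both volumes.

V_5(0.87) ≈ 2.62358. V_4(0.87) ≈ 2.82714. The 4-ball is larger.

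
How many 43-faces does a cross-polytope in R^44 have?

Each 43-face is the convex hull of 44 vertices, one chosen as ±e_i from each of 44 distinct axes: 2^44·C(44,44) = 17592186044416.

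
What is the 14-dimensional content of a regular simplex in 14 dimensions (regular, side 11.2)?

V_14 = √(15) · 11.2^14 / (14! · 2^(14/2)) ≈ 169.621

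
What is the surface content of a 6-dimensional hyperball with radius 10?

S_6(10) = 2·π^(6/2)·(10)^5 / Γ(6/2) = 100000·π^3 ≈ 3.10063e+06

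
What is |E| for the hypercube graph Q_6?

The 6-cube has n·2^(n-1) = 6·2^5 = 6·32 = 192 edges.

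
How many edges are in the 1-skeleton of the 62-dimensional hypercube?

Number of 1-faces = C(62,1)·2^(62-1) = 62·2305843009213693952 = 142962266571249025024.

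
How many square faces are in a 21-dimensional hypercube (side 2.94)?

Choose 2 of 21 axes to span the face (C(21,2) = 210 ways), then fix each of the remaining 19 coordinates at one of its two extreme values (2^19 = 524288 ways): 210·524288 = 110100480.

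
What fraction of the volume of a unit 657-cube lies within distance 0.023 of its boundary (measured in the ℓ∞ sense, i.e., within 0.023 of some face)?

1 - (1 - 2·0.023)^657 = 1 - 0.954^657 ≈ 1 - 3.658e-14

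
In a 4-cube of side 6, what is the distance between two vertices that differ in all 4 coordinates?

Diagonal = √4 · 6 = 12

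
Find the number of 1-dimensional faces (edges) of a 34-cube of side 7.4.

Number of 1-faces = C(34,1)·2^(34-1) = 34·8589934592 = 292057776128.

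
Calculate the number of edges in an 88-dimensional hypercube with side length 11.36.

Number of 1-faces = C(88,1)·2^(88-1) = 88·154742504910672534362390528 = 13617340432139183023890366464.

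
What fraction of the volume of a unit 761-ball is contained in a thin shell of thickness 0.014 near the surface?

Shell fraction = 1 - (1-0.014)^761 ≈ 0.999978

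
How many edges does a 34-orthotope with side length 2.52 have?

Number of 1-faces = C(34,1)·2^(34-1) = 34·8589934592 = 292057776128.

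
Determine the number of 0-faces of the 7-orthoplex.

Number of 0-faces = 2^(0+1) · C(7,0+1) = 2 · 7 = 14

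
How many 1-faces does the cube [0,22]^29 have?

The 29-cube has n·2^(n-1) = 29·2^28 = 29·268435456 = 7784628224 edges.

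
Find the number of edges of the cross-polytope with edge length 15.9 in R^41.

An n-cross-polytope has 2^(k+1)·C(n,k+1) k-faces. Here 2^2·C(41,2) = 4·820 = 3280.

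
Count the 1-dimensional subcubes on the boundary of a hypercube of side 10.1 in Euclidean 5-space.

Choose 1 of 5 axes to span the face (C(5,1) = 5 ways), then fix each of the remaining 4 coordinates at one of its two extreme values (2^4 = 16 ways): 5·16 = 80.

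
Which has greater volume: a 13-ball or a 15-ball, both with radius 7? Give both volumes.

V_13(7) ≈ 8.82299e+10. V_15(7) ≈ 1.81093e+12. The 15-ball is larger.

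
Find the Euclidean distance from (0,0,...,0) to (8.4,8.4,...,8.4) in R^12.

||(8.4,8.4,...,8.4)|| = √(12)·8.4 ≈ 29.0985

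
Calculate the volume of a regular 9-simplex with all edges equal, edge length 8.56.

Volume = 8.56^9 · √(10/2^9) / 9! ≈ 95.0311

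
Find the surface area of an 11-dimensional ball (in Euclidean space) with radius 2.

The surface area of an n-ball is 2π^(n/2) r^(n-1) / Γ(n/2). For n=11, r=2: 65536·π^5/945 ≈ 21222.5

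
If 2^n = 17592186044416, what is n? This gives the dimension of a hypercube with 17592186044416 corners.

Since 2^n = 17592186044416, we have n = 44.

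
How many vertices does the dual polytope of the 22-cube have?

The 22-dimensional cross-polytope has 2n = 2·22 = 44 vertices.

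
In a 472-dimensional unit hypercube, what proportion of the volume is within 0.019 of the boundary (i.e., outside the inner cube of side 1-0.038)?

1 - (1 - 2·0.019)^472 = 1 - 0.962^472 ≈ 0.9999999886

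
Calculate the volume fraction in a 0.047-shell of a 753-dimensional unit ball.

V(inner)/V(outer) = ((1-0.047)/1)^753 ≈ 1.807e-16, so the shell fraction is 1 - 1.807e-16.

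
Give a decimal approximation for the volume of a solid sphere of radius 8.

Volume = π^{3/2}·(8)^3/Γ(5/2) = 2048·π/3 ≈ 2144.66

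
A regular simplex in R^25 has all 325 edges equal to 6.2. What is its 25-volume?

V_25 = √(26) · 6.2^25 / (25! · 2^(25/2)) ≈ 3.66234e-09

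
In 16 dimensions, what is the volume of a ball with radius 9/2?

V = 205891132094649·π^8/293601280 ≈ 6.65394e+09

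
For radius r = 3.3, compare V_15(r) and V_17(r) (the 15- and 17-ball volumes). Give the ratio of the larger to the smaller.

V_15(3.3) ≈ 2.28633e+07, V_17(3.3) ≈ 9.20233e+07. The 17-ball is larger by a factor of 4.025.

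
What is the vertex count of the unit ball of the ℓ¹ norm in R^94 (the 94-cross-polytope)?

The 94-dimensional cross-polytope has 2n = 2·94 = 188 vertices.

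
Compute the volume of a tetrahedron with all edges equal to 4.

Volume = (√2/12) · 4³ = 7.54247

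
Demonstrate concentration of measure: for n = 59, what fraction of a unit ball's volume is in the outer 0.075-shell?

1 - (1-0.075)^59 ≈ 0.989945 ≈ 98.99%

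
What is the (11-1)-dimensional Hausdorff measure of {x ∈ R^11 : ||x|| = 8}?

|∂B_11(8)| = 68719476736·π^5/945 ≈ 2.22535e+10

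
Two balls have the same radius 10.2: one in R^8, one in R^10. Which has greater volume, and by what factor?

V_8(10.2) ≈ 4.75543e+08, V_10(10.2) ≈ 3.10864e+10. The 10-ball is larger by a factor of 65.37.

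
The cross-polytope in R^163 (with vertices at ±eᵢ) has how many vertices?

The vertices are ±e_1, ..., ±e_163, so there are 2·163 = 326.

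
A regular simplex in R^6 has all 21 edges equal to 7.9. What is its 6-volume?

Volume = 7.9^6 · √(7/2^6) / 6! ≈ 111.658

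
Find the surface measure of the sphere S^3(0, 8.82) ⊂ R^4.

The surface area of an n-ball is 2π^(n/2) r^(n-1) / Γ(n/2). For n=4, r=8.82: 13543.6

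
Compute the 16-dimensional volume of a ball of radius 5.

V_16(5) = π^(16/2) · (5)^16 / Γ(16/2 + 1) = 30517578125·π^8/8064 ≈ 3.59086e+10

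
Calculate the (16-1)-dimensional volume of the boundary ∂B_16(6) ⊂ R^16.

S = n·V_n(r)/r = 16·V_16(6)/6 (volume-to-surface relation), giving 6530347008·π^8/35 ≈ 1.77038e+12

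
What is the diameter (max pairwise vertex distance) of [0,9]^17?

The space diagonal of an n-cube of side s is s√n. Here 9·√17 ≈ 37.108.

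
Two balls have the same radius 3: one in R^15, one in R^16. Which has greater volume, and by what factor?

V_15(3) ≈ 5.47329e+06, V_16(3) ≈ 1.01302e+07. The 16-ball is larger by a factor of 1.851.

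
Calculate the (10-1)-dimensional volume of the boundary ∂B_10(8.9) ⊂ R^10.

The surface area of an n-ball is 2π^(n/2) r^(n-1) / Γ(n/2). For n=10, r=8.9: 8.93466e+09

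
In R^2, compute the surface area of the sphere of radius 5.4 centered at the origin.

S = n·V_n(r)/r = 2·V_2(5.4)/5.4 (volume-to-surface relation), giving 2πr = 2π·5.4 ≈ 33.9292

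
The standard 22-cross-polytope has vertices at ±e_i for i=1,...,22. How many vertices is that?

The vertices are ±e_1, ..., ±e_22, so there are 2·22 = 44.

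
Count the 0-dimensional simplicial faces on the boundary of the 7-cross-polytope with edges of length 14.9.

Number of 0-faces = 2^(0+1) · C(7,0+1) = 2 · 7 = 14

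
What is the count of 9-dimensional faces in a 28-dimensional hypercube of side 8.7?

Choose 9 of 28 axes to span the face (C(28,9) = 6906900 ways), then fix each of the remaining 19 coordinates at one of its two extreme values (2^19 = 524288 ways): 6906900·524288 = 3621204787200.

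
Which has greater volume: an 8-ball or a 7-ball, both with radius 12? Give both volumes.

V_8(12) ≈ 1.74517e+09. V_7(12) ≈ 1.69297e+08. The 8-ball is larger.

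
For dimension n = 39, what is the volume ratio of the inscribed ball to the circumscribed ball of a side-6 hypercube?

V_in/V_out = n^(-n/2) = 39^(-39/2) ≈ 9.42411e-32.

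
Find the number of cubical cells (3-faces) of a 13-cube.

f_3(13-cube) = (13 choose 3) · 2^10 = 292864.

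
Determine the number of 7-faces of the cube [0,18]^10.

Number of 7-faces = C(10,7) · 2^(10-7) = 120 · 8 = 960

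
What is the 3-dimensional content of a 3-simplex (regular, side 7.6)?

Volume = (√2/12) · 7.6³ = 51.7338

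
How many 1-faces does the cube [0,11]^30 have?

Each of the 2^30 = 1073741824 vertices has degree 30; total edges = 30·2^30/2 = 16106127360.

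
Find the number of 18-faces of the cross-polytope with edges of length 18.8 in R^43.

Number of 18-faces = 2^(18+1) · C(43,18+1) = 524288 · 800472431850 = 419678090349772800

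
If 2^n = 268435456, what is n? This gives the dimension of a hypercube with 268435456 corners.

n = log_2(268435456) = 28.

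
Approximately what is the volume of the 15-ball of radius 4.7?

The n-ball volume is π^(n/2)·r^n/Γ(n/2+1). With n=15, r=4.7: V ≈ 4.60148e+09.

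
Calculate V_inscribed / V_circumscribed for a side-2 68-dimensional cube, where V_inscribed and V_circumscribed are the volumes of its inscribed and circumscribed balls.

V_in / V_out = (r_in/r_out)^68 = (1/√68)^68 = 68^(-68/2) ≈ 4.95105e-63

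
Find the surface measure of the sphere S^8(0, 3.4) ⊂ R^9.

The surface area of an n-ball is 2π^(n/2) r^(n-1) / Γ(n/2). For n=9, r=3.4: 530141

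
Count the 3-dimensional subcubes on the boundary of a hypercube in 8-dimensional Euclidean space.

Number of 3-faces = C(8,3) · 2^(8-3) = 56 · 32 = 1792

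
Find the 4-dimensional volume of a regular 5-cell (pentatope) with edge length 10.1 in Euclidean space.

Volume = 10.1^4 · √(5/2^4) / 4! ≈ 242.381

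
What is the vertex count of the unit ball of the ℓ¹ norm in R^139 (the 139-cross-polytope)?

The 139-dimensional cross-polytope has 2n = 2·139 = 278 vertices.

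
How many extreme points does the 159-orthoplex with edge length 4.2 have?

The 159-dimensional cross-polytope has 2n = 2·159 = 318 vertices.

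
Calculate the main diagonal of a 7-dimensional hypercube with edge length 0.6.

Diagonal = √7 · 0.6 ≈ 1.58745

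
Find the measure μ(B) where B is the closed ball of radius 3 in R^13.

V = 7558272·π^6/5005 ≈ 1.45184e+06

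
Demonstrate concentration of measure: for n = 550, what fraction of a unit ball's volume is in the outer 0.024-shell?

1 - (1-0.024)^550 ≈ 0.9999984246 ≈ 99.999842%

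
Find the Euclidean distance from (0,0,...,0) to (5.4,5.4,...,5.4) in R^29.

Diagonal = √29 · 5.4 ≈ 29.0799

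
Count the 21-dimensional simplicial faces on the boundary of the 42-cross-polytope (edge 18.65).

f_21(42-orthoplex) = 2^22 · (42 choose 22) = 2154998194168135680.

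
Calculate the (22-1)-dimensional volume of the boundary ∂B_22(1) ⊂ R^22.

S_22(1) = 2·π^(22/2)·(1)^21 / Γ(22/2) = π^11/1814400 ≈ 0.162149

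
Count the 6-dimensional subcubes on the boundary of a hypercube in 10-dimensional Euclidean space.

f_6(10-cube) = (10 choose 6) · 2^4 = 3360.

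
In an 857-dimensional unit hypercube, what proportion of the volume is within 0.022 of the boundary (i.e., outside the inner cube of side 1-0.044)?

1 - (1 - 2·0.022)^857 = 1 - 0.956^857 ≈ 1 - 1.788e-17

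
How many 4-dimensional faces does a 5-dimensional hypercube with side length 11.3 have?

Choose 4 of 5 axes to span the face (C(5,4) = 5 ways), then fix each of the remaining 1 coordinate at one of its two extreme values (2^1 = 2 ways): 5·2 = 10.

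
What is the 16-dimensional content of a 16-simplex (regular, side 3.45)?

Volume = 3.45^16 · √(17/2^16) / 16! ≈ 3.10078e-07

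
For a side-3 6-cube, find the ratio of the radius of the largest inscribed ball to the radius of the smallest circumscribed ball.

Ratio = (s/2)/(s√6/2) = 6^(-1/2) ≈ 0.408248.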